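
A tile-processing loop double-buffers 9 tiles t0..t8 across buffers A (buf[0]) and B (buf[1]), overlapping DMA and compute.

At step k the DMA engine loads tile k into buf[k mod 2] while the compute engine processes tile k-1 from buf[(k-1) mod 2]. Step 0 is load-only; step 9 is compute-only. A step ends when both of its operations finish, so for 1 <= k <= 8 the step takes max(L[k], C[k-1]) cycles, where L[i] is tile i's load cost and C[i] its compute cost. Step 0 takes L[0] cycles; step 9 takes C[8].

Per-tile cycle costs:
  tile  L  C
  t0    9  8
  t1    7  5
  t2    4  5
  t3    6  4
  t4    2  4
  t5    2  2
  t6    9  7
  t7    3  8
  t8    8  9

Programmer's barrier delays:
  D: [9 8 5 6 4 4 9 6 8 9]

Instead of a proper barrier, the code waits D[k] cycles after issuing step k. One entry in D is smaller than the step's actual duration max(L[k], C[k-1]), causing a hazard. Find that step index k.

[0] required=L[0]=9=9 vs D=9 ok
[1] required=max(L[1]=7,C[0]=8)=8 vs D=8 ok
[2] required=max(L[2]=4,C[1]=5)=5 vs D=5 ok
[3] required=max(L[3]=6,C[2]=5)=6 vs D=6 ok
[4] required=max(L[4]=2,C[3]=4)=4 vs D=4 ok
[5] required=max(L[5]=2,C[4]=4)=4 vs D=4 ok
[6] required=max(L[6]=9,C[5]=2)=9 vs D=9 ok
[7] required=max(L[7]=3,C[6]=7)=7 vs D=6 SHORT
[8] required=max(L[8]=8,C[7]=8)=8 vs D=8 ok
[9] required=C[8]=9=9 vs D=9 ok

hazard at step 7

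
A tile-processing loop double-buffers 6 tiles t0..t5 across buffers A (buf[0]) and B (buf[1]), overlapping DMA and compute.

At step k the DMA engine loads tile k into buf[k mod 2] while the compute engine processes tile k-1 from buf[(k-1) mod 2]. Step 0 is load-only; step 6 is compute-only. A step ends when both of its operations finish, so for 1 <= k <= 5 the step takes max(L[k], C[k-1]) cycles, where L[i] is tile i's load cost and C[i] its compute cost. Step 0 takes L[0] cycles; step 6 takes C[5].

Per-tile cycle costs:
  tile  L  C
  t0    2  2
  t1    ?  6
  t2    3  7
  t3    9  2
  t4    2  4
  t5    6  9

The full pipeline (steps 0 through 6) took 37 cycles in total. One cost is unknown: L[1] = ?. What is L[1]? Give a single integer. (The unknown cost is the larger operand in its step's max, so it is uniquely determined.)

step 0 = dur = L[0]=2 = 2
step 1 = dur = max(L[1]=?, C[0]=2) = L[1]  (unknown; binding)
step 2 = dur = max(L[2]=3, C[1]=6) = 6
step 3 = dur = max(L[3]=9, C[2]=7) = 9
step 4 = dur = max(L[4]=2, C[3]=2) = 2
step 5 = dur = max(L[5]=6, C[4]=4) = 6
step 6 = dur = C[5]=9 = 9
sum of known step durations = 34
dur[1] = total - known = 37 - 34 = 3
L[1] is the binding max in step 1, so L[1] = dur[1] = 3

L[1] = 3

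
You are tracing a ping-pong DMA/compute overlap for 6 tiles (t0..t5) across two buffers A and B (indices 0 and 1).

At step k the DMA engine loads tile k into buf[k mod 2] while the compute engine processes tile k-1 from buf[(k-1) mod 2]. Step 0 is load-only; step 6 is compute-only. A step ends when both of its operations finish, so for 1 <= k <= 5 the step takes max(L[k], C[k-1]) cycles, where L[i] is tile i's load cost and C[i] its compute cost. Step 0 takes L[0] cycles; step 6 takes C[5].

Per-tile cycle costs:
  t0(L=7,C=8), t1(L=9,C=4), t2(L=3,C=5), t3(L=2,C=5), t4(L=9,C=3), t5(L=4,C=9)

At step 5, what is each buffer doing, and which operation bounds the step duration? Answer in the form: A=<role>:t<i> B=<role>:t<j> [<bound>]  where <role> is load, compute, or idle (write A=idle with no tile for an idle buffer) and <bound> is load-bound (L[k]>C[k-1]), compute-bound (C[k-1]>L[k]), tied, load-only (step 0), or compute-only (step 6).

step 5: A=compute:t4 B=load:t5 [load-bound]

[0] DMA t0→A (7c) ∥ CU idle ⇒ 7c, clock 7
[1] DMA t1→B (9c) ∥ CU A:t0 (8c) ⇒ 9c, clock 16
[2] DMA t2→A (3c) ∥ CU B:t1 (4c) ⇒ 4c, clock 20
[3] DMA t3→B (2c) ∥ CU A:t2 (5c) ⇒ 5c, clock 25
[4] DMA t4→A (9c) ∥ CU B:t3 (5c) ⇒ 9c, clock 34
[5] DMA t5→B (4c) ∥ CU A:t4 (3c) ⇒ 4c, clock 38
[6] DMA idle ∥ CU B:t5 (9c) ⇒ 9c, clock 47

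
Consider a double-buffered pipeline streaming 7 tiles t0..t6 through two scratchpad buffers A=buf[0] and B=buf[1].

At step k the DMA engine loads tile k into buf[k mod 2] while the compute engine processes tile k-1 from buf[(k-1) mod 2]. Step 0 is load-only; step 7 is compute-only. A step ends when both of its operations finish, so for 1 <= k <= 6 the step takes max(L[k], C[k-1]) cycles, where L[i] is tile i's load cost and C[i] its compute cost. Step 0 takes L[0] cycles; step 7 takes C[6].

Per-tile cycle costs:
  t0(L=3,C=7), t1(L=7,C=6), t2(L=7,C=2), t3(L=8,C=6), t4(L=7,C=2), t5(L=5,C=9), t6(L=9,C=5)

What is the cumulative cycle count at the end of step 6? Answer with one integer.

end_cycle[6] = 46

[0] DMA t0→A (3c) ∥ CU idle ⇒ 3c, clock 3
[1] DMA t1→B (7c) ∥ CU A:t0 (7c) ⇒ 7c, clock 10
[2] DMA t2→A (7c) ∥ CU B:t1 (6c) ⇒ 7c, clock 17
[3] DMA t3→B (8c) ∥ CU A:t2 (2c) ⇒ 8c, clock 25
[4] DMA t4→A (7c) ∥ CU B:t3 (6c) ⇒ 7c, clock 32
[5] DMA t5→B (5c) ∥ CU A:t4 (2c) ⇒ 5c, clock 37
[6] DMA t6→A (9c) ∥ CU B:t5 (9c) ⇒ 9c, clock 46
[7] DMA idle ∥ CU A:t6 (5c) ⇒ 5c, clock 51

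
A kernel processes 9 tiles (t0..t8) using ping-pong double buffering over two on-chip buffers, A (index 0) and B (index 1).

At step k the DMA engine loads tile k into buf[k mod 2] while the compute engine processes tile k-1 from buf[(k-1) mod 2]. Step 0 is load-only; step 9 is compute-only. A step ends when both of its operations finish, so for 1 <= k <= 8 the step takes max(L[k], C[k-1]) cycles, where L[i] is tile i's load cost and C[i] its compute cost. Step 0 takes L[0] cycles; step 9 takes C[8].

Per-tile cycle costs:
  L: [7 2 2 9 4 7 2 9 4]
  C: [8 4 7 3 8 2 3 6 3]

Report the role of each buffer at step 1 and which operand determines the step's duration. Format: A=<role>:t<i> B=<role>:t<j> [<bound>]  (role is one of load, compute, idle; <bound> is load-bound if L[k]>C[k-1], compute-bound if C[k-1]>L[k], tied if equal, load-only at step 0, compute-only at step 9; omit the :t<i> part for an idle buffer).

step 1: A=compute:t0 B=load:t1 [compute-bound]

step 0: L[0]=7 → dur=7, Σ=7 | A=load:t0 B=idle [load-only]
step 1: L[1]=2 C[0]=8 → dur=8, Σ=15 | A=compute:t0 B=load:t1 [compute-bound]
step 2: L[2]=2 C[1]=4 → dur=4, Σ=19 | A=load:t2 B=compute:t1 [compute-bound]
step 3: L[3]=9 C[2]=7 → dur=9, Σ=28 | A=compute:t2 B=load:t3 [load-bound]
step 4: L[4]=4 C[3]=3 → dur=4, Σ=32 | A=load:t4 B=compute:t3 [load-bound]
step 5: L[5]=7 C[4]=8 → dur=8, Σ=40 | A=compute:t4 B=load:t5 [compute-bound]
step 6: L[6]=2 C[5]=2 → dur=2, Σ=42 | A=load:t6 B=compute:t5 [tied]
step 7: L[7]=9 C[6]=3 → dur=9, Σ=51 | A=compute:t6 B=load:t7 [load-bound]
step 8: L[8]=4 C[7]=6 → dur=6, Σ=57 | A=load:t8 B=compute:t7 [compute-bound]
step 9: C[8]=3 → dur=3, Σ=60 | A=compute:t8 B=idle [compute-only]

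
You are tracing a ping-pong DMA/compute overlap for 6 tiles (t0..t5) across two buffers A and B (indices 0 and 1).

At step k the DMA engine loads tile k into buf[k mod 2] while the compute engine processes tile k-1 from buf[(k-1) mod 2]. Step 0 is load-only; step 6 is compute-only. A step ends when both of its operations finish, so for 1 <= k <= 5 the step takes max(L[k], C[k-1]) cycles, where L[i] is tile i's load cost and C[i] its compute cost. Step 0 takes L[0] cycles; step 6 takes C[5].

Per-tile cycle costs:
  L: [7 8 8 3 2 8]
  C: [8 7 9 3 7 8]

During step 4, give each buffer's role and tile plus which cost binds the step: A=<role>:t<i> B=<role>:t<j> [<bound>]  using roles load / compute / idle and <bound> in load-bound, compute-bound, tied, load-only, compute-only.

k=0 load=t0/7c comp=- wait=7 total=7
k=1 load=t1/8c comp=t0/8c wait=8 total=15
k=2 load=t2/8c comp=t1/7c wait=8 total=23
k=3 load=t3/3c comp=t2/9c wait=9 total=32
k=4 load=t4/2c comp=t3/3c wait=3 total=35
k=5 load=t5/8c comp=t4/7c wait=8 total=43
k=6 load=- comp=t5/8c wait=8 total=51

step 4: A=load:t4 B=compute:t3 [compute-bound]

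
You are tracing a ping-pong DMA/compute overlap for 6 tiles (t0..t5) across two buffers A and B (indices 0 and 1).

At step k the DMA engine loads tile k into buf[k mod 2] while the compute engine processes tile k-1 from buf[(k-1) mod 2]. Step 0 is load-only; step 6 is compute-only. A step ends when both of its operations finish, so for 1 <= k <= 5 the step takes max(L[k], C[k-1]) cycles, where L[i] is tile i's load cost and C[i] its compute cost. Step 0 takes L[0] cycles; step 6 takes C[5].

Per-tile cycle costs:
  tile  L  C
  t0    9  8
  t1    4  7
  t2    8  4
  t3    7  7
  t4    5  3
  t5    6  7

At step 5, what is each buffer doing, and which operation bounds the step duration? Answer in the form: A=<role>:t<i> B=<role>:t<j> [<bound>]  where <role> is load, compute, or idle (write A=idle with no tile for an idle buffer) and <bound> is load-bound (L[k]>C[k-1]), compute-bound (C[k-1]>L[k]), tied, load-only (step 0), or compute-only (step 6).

[0] DMA t0→A (9c) ∥ CU idle ⇒ 9c, clock 9
[1] DMA t1→B (4c) ∥ CU A:t0 (8c) ⇒ 8c, clock 17
[2] DMA t2→A (8c) ∥ CU B:t1 (7c) ⇒ 8c, clock 25
[3] DMA t3→B (7c) ∥ CU A:t2 (4c) ⇒ 7c, clock 32
[4] DMA t4→A (5c) ∥ CU B:t3 (7c) ⇒ 7c, clock 39
[5] DMA t5→B (6c) ∥ CU A:t4 (3c) ⇒ 6c, clock 45
[6] DMA idle ∥ CU B:t5 (7c) ⇒ 7c, clock 52

step 5: A=compute:t4 B=load:t5 [load-bound]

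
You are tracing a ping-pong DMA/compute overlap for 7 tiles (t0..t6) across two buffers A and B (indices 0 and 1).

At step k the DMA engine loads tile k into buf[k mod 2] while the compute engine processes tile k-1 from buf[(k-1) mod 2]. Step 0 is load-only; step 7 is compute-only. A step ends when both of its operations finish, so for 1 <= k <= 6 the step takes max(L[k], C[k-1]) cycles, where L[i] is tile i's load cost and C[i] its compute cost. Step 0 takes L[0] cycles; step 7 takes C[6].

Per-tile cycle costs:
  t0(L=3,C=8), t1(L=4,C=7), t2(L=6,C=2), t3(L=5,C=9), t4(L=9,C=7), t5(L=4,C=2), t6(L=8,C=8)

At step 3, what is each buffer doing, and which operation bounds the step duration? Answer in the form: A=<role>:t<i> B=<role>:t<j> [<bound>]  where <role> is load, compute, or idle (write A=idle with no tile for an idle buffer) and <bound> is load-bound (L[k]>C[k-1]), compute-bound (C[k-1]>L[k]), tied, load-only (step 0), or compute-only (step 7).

k=0 load=t0/3c comp=- wait=3 total=3
k=1 load=t1/4c comp=t0/8c wait=8 total=11
k=2 load=t2/6c comp=t1/7c wait=7 total=18
k=3 load=t3/5c comp=t2/2c wait=5 total=23
k=4 load=t4/9c comp=t3/9c wait=9 total=32
k=5 load=t5/4c comp=t4/7c wait=7 total=39
k=6 load=t6/8c comp=t5/2c wait=8 total=47
k=7 load=- comp=t6/8c wait=8 total=55

step 3: A=compute:t2 B=load:t3 [load-bound]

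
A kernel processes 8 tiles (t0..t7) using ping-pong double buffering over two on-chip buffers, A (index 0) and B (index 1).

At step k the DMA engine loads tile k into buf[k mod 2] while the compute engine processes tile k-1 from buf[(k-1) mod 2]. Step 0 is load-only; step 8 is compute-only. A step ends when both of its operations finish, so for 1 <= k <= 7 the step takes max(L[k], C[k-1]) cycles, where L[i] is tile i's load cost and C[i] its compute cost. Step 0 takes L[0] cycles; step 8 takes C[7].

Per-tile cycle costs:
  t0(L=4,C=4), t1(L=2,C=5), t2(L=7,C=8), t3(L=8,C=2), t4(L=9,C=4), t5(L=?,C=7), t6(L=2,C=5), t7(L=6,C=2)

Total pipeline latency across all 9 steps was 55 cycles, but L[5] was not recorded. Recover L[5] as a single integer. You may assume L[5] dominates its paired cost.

L[5] = 8

step 0 = dur = L[0]=4 = 4
step 1 = dur = max(L[1]=2, C[0]=4) = 4
step 2 = dur = max(L[2]=7, C[1]=5) = 7
step 3 = dur = max(L[3]=8, C[2]=8) = 8
step 4 = dur = max(L[4]=9, C[3]=2) = 9
step 5 = dur = max(L[5]=?, C[4]=4) = L[5]  (unknown; binding)
step 6 = dur = max(L[6]=2, C[5]=7) = 7
step 7 = dur = max(L[7]=6, C[6]=5) = 6
step 8 = dur = C[7]=2 = 2
sum of known step durations = 47
dur[5] = total - known = 55 - 47 = 8
L[5] is the binding max in step 5, so L[5] = dur[5] = 8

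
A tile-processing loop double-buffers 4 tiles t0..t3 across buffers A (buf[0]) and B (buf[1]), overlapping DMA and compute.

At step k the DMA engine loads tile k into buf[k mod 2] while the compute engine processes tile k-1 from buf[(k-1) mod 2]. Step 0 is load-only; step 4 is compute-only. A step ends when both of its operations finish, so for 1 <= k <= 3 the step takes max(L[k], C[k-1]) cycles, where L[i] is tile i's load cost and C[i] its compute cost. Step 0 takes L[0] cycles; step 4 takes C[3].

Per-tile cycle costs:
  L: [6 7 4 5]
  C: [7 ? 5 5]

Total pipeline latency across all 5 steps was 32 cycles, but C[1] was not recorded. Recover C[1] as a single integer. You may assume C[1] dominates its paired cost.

C[1] = 9

step 0 | dur = L[0]=6 = 6
step 1 | dur = max(L[1]=7, C[0]=7) = 7
step 2 | dur = max(L[2]=4, C[1]=?) = C[1]  (unknown; binding)
step 3 | dur = max(L[3]=5, C[2]=5) = 5
step 4 | dur = C[3]=5 = 5
sum of known step durations = 23
dur[2] = total - known = 32 - 23 = 9
C[1] is the binding max in step 2, so C[1] = dur[2] = 9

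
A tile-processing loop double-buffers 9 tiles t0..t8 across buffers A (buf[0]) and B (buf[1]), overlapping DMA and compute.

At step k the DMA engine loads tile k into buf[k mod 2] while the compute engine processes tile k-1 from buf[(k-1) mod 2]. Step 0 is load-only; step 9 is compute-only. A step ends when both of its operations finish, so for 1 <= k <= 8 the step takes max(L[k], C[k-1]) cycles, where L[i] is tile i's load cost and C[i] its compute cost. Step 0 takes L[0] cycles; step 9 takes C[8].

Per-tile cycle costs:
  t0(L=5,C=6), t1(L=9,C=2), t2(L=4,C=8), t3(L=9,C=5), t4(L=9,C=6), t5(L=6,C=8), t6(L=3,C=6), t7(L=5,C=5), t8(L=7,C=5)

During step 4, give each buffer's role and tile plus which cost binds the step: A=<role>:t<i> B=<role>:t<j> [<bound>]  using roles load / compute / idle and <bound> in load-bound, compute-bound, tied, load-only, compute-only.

[0] DMA t0→A (5c) ∥ CU idle ⇒ 5c, clock 5
[1] DMA t1→B (9c) ∥ CU A:t0 (6c) ⇒ 9c, clock 14
[2] DMA t2→A (4c) ∥ CU B:t1 (2c) ⇒ 4c, clock 18
[3] DMA t3→B (9c) ∥ CU A:t2 (8c) ⇒ 9c, clock 27
[4] DMA t4→A (9c) ∥ CU B:t3 (5c) ⇒ 9c, clock 36
[5] DMA t5→B (6c) ∥ CU A:t4 (6c) ⇒ 6c, clock 42
[6] DMA t6→A (3c) ∥ CU B:t5 (8c) ⇒ 8c, clock 50
[7] DMA t7→B (5c) ∥ CU A:t6 (6c) ⇒ 6c, clock 56
[8] DMA t8→A (7c) ∥ CU B:t7 (5c) ⇒ 7c, clock 63
[9] DMA idle ∥ CU A:t8 (5c) ⇒ 5c, clock 68

step 4: A=load:t4 B=compute:t3 [load-bound]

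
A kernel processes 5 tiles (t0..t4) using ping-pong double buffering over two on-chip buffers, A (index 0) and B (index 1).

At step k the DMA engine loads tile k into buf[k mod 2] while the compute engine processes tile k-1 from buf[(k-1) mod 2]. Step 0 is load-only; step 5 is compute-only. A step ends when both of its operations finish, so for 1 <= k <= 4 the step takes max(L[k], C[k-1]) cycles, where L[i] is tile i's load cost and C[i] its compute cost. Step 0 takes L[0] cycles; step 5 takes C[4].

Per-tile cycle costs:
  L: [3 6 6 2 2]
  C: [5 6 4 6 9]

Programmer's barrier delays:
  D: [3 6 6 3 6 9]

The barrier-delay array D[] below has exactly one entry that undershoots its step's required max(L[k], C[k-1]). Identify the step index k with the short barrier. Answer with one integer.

step 0: need L[0]=3 = 3; D[0]=3 ok
step 1: need max(L[1]=6,C[0]=5) = 6; D[1]=6 ok
step 2: need max(L[2]=6,C[1]=6) = 6; D[2]=6 ok
step 3: need max(L[3]=2,C[2]=4) = 4; D[3]=3 SHORT
step 4: need max(L[4]=2,C[3]=6) = 6; D[4]=6 ok
step 5: need C[4]=9 = 9; D[5]=9 ok

hazard at step 3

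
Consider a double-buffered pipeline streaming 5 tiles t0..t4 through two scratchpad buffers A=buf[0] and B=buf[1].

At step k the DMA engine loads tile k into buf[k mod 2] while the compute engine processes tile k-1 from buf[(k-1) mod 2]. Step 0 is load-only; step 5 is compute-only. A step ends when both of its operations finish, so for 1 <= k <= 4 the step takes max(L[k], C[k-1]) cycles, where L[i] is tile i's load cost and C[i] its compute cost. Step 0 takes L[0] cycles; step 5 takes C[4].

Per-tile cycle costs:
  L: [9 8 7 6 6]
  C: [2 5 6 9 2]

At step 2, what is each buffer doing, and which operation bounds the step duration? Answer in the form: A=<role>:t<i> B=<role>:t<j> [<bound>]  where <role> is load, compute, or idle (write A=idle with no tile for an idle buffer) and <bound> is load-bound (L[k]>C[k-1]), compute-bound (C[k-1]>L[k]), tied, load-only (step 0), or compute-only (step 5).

step 2: A=load:t2 B=compute:t1 [load-bound]

k=0 load=t0/9c comp=- wait=9 total=9
k=1 load=t1/8c comp=t0/2c wait=8 total=17
k=2 load=t2/7c comp=t1/5c wait=7 total=24
k=3 load=t3/6c comp=t2/6c wait=6 total=30
k=4 load=t4/6c comp=t3/9c wait=9 total=39
k=5 load=- comp=t4/2c wait=2 total=41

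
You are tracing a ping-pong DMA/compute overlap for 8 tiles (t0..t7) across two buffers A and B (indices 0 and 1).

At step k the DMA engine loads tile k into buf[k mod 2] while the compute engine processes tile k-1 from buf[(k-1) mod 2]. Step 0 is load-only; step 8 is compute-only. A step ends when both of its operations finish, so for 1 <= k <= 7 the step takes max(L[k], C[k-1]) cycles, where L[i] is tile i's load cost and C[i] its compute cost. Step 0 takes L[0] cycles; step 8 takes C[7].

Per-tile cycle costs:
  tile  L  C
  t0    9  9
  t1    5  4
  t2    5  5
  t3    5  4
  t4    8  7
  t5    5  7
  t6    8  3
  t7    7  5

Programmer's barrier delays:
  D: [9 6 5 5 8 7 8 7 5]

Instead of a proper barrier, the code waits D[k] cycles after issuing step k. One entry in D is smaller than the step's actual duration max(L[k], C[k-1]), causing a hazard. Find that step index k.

step 0: need L[0]=9 = 9; D[0]=9 ok
step 1: need max(L[1]=5,C[0]=9) = 9; D[1]=6 SHORT
step 2: need max(L[2]=5,C[1]=4) = 5; D[2]=5 ok
step 3: need max(L[3]=5,C[2]=5) = 5; D[3]=5 ok
step 4: need max(L[4]=8,C[3]=4) = 8; D[4]=8 ok
step 5: need max(L[5]=5,C[4]=7) = 7; D[5]=7 ok
step 6: need max(L[6]=8,C[5]=7) = 8; D[6]=8 ok
step 7: need max(L[7]=7,C[6]=3) = 7; D[7]=7 ok
step 8: need C[7]=5 = 5; D[8]=5 ok

hazard at step 1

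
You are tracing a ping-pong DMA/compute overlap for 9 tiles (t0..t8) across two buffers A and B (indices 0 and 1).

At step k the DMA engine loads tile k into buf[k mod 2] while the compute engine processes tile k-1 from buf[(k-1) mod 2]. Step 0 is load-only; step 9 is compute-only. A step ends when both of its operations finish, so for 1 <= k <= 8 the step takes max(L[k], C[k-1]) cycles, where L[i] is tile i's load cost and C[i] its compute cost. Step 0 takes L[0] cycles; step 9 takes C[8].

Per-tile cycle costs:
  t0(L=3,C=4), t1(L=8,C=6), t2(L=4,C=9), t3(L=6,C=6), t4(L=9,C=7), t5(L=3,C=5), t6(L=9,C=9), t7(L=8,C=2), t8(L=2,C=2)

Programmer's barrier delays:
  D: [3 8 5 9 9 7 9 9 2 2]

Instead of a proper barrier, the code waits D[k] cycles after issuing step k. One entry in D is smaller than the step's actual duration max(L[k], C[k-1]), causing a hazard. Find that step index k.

k=0 barrier L[0]=3→3c, D[0]=3 ok
k=1 barrier max(L[1]=8,C[0]=4)→8c, D[1]=8 ok
k=2 barrier max(L[2]=4,C[1]=6)→6c, D[2]=5 SHORT
k=3 barrier max(L[3]=6,C[2]=9)→9c, D[3]=9 ok
k=4 barrier max(L[4]=9,C[3]=6)→9c, D[4]=9 ok
k=5 barrier max(L[5]=3,C[4]=7)→7c, D[5]=7 ok
k=6 barrier max(L[6]=9,C[5]=5)→9c, D[6]=9 ok
k=7 barrier max(L[7]=8,C[6]=9)→9c, D[7]=9 ok
k=8 barrier max(L[8]=2,C[7]=2)→2c, D[8]=2 ok
k=9 barrier C[8]=2→2c, D[9]=2 ok

hazard at step 2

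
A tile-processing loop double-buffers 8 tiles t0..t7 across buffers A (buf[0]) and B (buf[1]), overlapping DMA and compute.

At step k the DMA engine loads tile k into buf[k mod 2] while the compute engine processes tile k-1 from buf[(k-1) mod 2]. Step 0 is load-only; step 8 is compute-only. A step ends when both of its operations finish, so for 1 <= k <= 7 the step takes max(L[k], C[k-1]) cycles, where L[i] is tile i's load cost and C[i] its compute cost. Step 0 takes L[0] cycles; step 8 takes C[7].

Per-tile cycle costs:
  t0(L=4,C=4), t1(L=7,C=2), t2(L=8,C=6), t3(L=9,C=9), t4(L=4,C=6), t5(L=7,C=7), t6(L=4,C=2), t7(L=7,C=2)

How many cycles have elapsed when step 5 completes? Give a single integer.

end_cycle[5] = 44

step 0: L[0]=4 → dur=4, Σ=4 | A=load:t0 B=idle [load-only]
step 1: L[1]=7 C[0]=4 → dur=7, Σ=11 | A=compute:t0 B=load:t1 [load-bound]
step 2: L[2]=8 C[1]=2 → dur=8, Σ=19 | A=load:t2 B=compute:t1 [load-bound]
step 3: L[3]=9 C[2]=6 → dur=9, Σ=28 | A=compute:t2 B=load:t3 [load-bound]
step 4: L[4]=4 C[3]=9 → dur=9, Σ=37 | A=load:t4 B=compute:t3 [compute-bound]
step 5: L[5]=7 C[4]=6 → dur=7, Σ=44 | A=compute:t4 B=load:t5 [load-bound]
step 6: L[6]=4 C[5]=7 → dur=7, Σ=51 | A=load:t6 B=compute:t5 [compute-bound]
step 7: L[7]=7 C[6]=2 → dur=7, Σ=58 | A=compute:t6 B=load:t7 [load-bound]
step 8: C[7]=2 → dur=2, Σ=60 | A=idle B=compute:t7 [compute-only]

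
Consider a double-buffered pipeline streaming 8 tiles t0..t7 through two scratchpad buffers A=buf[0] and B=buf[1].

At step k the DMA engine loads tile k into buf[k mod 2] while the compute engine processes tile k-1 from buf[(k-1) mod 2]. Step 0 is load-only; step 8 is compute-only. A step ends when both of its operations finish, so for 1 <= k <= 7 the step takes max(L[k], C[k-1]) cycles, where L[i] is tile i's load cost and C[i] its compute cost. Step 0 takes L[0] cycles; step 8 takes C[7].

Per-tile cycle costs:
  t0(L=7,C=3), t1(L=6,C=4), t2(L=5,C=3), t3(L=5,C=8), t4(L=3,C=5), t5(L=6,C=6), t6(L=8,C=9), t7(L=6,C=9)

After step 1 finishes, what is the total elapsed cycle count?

end_cycle[1] = 13

k=0 load=t0/7c comp=- wait=7 total=7
k=1 load=t1/6c comp=t0/3c wait=6 total=13
k=2 load=t2/5c comp=t1/4c wait=5 total=18
k=3 load=t3/5c comp=t2/3c wait=5 total=23
k=4 load=t4/3c comp=t3/8c wait=8 total=31
k=5 load=t5/6c comp=t4/5c wait=6 total=37
k=6 load=t6/8c comp=t5/6c wait=8 total=45
k=7 load=t7/6c comp=t6/9c wait=9 total=54
k=8 load=- comp=t7/9c wait=9 total=63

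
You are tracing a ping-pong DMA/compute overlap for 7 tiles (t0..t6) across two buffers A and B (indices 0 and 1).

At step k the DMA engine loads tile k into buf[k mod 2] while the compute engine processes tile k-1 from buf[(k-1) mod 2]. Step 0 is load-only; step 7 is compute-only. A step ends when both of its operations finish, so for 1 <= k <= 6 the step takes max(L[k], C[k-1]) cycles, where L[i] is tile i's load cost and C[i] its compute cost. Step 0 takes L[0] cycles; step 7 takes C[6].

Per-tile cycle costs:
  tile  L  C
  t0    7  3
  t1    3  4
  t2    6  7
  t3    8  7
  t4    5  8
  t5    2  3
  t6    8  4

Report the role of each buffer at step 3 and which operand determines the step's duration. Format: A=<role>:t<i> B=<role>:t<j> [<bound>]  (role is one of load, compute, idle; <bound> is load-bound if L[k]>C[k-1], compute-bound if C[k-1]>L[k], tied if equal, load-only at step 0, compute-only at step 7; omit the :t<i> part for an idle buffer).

step 0: L[0]=7 → dur=7, Σ=7 | A=load:t0 B=idle [load-only]
step 1: L[1]=3 C[0]=3 → dur=3, Σ=10 | A=compute:t0 B=load:t1 [tied]
step 2: L[2]=6 C[1]=4 → dur=6, Σ=16 | A=load:t2 B=compute:t1 [load-bound]
step 3: L[3]=8 C[2]=7 → dur=8, Σ=24 | A=compute:t2 B=load:t3 [load-bound]
step 4: L[4]=5 C[3]=7 → dur=7, Σ=31 | A=load:t4 B=compute:t3 [compute-bound]
step 5: L[5]=2 C[4]=8 → dur=8, Σ=39 | A=compute:t4 B=load:t5 [compute-bound]
step 6: L[6]=8 C[5]=3 → dur=8, Σ=47 | A=load:t6 B=compute:t5 [load-bound]
step 7: C[6]=4 → dur=4, Σ=51 | A=compute:t6 B=idle [compute-only]

step 3: A=compute:t2 B=load:t3 [load-bound]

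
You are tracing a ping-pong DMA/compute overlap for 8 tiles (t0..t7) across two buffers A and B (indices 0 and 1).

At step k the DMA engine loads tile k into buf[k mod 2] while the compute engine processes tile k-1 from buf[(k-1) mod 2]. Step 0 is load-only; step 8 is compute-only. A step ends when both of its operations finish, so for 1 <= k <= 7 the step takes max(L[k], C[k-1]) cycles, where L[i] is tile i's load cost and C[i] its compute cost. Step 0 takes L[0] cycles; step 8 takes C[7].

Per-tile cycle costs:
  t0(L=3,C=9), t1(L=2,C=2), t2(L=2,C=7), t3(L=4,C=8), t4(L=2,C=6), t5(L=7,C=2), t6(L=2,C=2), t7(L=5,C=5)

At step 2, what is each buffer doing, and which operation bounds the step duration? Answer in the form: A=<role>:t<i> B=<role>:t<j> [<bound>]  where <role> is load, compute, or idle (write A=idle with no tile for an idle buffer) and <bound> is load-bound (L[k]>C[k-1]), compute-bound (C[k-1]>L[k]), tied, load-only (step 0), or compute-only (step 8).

  0. 3=3c; end=3; A:t0 B:-
  1. max(2,9)=9c; end=12; A:t0 B:t1
  2. max(2,2)=2c; end=14; A:t2 B:t1
  3. max(4,7)=7c; end=21; A:t2 B:t3
  4. max(2,8)=8c; end=29; A:t4 B:t3
  5. max(7,6)=7c; end=36; A:t4 B:t5
  6. max(2,2)=2c; end=38; A:t6 B:t5
  7. max(5,2)=5c; end=43; A:t6 B:t7
  8. 5=5c; end=48; A:t6 B:t7

step 2: A=load:t2 B=compute:t1 [tied]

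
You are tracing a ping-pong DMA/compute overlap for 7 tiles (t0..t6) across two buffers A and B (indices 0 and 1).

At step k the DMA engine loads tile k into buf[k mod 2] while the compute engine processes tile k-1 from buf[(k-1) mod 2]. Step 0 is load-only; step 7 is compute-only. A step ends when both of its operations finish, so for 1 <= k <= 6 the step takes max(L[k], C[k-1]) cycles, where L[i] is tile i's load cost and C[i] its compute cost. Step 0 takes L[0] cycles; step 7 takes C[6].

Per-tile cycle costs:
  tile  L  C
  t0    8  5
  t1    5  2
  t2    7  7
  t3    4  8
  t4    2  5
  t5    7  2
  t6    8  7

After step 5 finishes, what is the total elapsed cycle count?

  0. 8=8c; end=8; A:t0 B:-
  1. max(5,5)=5c; end=13; A:t0 B:t1
  2. max(7,2)=7c; end=20; A:t2 B:t1
  3. max(4,7)=7c; end=27; A:t2 B:t3
  4. max(2,8)=8c; end=35; A:t4 B:t3
  5. max(7,5)=7c; end=42; A:t4 B:t5
  6. max(8,2)=8c; end=50; A:t6 B:t5
  7. 7=7c; end=57; A:t6 B:t5

end_cycle[5] = 42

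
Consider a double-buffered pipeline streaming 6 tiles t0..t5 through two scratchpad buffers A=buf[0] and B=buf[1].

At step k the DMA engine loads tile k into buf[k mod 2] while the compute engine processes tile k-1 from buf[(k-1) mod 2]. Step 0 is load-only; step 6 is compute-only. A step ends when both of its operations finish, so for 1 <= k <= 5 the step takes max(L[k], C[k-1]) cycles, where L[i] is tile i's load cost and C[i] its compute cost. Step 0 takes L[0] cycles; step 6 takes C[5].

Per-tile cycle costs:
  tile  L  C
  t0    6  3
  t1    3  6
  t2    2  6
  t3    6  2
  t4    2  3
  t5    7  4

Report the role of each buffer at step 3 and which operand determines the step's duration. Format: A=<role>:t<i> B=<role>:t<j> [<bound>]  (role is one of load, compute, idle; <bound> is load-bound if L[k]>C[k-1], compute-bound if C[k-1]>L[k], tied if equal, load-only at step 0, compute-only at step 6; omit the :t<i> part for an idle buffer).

step 3: A=compute:t2 B=load:t3 [tied]

step 0: L[0]=6 → dur=6, Σ=6 | A=load:t0 B=idle [load-only]
step 1: L[1]=3 C[0]=3 → dur=3, Σ=9 | A=compute:t0 B=load:t1 [tied]
step 2: L[2]=2 C[1]=6 → dur=6, Σ=15 | A=load:t2 B=compute:t1 [compute-bound]
step 3: L[3]=6 C[2]=6 → dur=6, Σ=21 | A=compute:t2 B=load:t3 [tied]
step 4: L[4]=2 C[3]=2 → dur=2, Σ=23 | A=load:t4 B=compute:t3 [tied]
step 5: L[5]=7 C[4]=3 → dur=7, Σ=30 | A=compute:t4 B=load:t5 [load-bound]
step 6: C[5]=4 → dur=4, Σ=34 | A=idle B=compute:t5 [compute-only]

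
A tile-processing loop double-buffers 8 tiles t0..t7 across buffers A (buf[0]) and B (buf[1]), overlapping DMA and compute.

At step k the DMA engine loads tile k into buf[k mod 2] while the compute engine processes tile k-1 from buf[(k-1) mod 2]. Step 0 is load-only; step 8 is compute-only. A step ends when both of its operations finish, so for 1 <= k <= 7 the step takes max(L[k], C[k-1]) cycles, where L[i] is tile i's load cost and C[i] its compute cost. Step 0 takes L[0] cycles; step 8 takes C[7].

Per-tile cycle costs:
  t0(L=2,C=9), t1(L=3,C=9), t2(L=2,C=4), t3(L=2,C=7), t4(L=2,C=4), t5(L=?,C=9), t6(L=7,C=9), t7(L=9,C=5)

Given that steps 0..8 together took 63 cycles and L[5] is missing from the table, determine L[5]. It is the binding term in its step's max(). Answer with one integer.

L[5] = 9

step 0 → dur = L[0]=2 = 2
step 1 → dur = max(L[1]=3, C[0]=9) = 9
step 2 → dur = max(L[2]=2, C[1]=9) = 9
step 3 → dur = max(L[3]=2, C[2]=4) = 4
step 4 → dur = max(L[4]=2, C[3]=7) = 7
step 5 → dur = max(L[5]=?, C[4]=4) = L[5]  (unknown; binding)
step 6 → dur = max(L[6]=7, C[5]=9) = 9
step 7 → dur = max(L[7]=9, C[6]=9) = 9
step 8 → dur = C[7]=5 = 5
sum of known step durations = 54
dur[5] = total - known = 63 - 54 = 9
L[5] is the binding max in step 5, so L[5] = dur[5] = 9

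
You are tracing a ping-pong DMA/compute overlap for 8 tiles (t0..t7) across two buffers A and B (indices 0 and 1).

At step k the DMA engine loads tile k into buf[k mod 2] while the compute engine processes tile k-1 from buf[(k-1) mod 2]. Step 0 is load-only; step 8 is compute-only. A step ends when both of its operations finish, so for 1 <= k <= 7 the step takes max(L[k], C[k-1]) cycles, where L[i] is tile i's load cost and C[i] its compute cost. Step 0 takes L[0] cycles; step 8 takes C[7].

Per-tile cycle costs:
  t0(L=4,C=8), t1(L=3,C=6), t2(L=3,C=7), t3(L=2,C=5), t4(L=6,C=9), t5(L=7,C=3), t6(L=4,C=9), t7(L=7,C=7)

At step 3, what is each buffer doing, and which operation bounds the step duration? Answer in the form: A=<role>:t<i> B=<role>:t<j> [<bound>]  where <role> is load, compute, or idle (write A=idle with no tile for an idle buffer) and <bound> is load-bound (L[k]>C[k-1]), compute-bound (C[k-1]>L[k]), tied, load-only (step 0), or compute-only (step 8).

step 3: A=compute:t2 B=load:t3 [compute-bound]

[0] DMA t0→A (4c) ∥ CU idle ⇒ 4c, clock 4
[1] DMA t1→B (3c) ∥ CU A:t0 (8c) ⇒ 8c, clock 12
[2] DMA t2→A (3c) ∥ CU B:t1 (6c) ⇒ 6c, clock 18
[3] DMA t3→B (2c) ∥ CU A:t2 (7c) ⇒ 7c, clock 25
[4] DMA t4→A (6c) ∥ CU B:t3 (5c) ⇒ 6c, clock 31
[5] DMA t5→B (7c) ∥ CU A:t4 (9c) ⇒ 9c, clock 40
[6] DMA t6→A (4c) ∥ CU B:t5 (3c) ⇒ 4c, clock 44
[7] DMA t7→B (7c) ∥ CU A:t6 (9c) ⇒ 9c, clock 53
[8] DMA idle ∥ CU B:t7 (7c) ⇒ 7c, clock 60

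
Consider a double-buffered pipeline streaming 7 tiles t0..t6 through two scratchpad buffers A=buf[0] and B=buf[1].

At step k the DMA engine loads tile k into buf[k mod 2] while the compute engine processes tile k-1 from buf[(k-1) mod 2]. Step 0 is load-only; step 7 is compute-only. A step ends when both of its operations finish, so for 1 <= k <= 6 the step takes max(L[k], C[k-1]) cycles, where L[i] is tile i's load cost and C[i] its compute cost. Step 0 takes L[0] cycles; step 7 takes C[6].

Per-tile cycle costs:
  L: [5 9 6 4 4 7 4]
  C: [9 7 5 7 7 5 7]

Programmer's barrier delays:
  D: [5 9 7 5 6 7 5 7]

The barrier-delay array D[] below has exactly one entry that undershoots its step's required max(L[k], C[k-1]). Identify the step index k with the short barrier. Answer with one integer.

hazard at step 4

[0] required=L[0]=5=5 vs D=5 ok
[1] required=max(L[1]=9,C[0]=9)=9 vs D=9 ok
[2] required=max(L[2]=6,C[1]=7)=7 vs D=7 ok
[3] required=max(L[3]=4,C[2]=5)=5 vs D=5 ok
[4] required=max(L[4]=4,C[3]=7)=7 vs D=6 SHORT
[5] required=max(L[5]=7,C[4]=7)=7 vs D=7 ok
[6] required=max(L[6]=4,C[5]=5)=5 vs D=5 ok
[7] required=C[6]=7=7 vs D=7 ok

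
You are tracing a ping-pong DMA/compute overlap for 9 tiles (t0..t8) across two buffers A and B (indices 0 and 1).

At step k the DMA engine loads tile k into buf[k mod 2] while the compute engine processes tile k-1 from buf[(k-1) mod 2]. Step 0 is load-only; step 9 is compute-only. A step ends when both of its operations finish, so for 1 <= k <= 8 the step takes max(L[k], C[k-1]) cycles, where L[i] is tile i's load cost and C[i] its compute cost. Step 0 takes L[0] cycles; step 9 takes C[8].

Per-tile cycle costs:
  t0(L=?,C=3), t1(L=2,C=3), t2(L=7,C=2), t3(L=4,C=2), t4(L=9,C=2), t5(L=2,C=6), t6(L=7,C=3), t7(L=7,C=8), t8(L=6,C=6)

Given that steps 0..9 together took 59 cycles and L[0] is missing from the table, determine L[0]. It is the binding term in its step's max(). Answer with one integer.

step 0 | dur = L[0]=? = L[0]  (unknown; binding)
step 1 | dur = max(L[1]=2, C[0]=3) = 3
step 2 | dur = max(L[2]=7, C[1]=3) = 7
step 3 | dur = max(L[3]=4, C[2]=2) = 4
step 4 | dur = max(L[4]=9, C[3]=2) = 9
step 5 | dur = max(L[5]=2, C[4]=2) = 2
step 6 | dur = max(L[6]=7, C[5]=6) = 7
step 7 | dur = max(L[7]=7, C[6]=3) = 7
step 8 | dur = max(L[8]=6, C[7]=8) = 8
step 9 | dur = C[8]=6 = 6
sum of known step durations = 53
dur[0] = total - known = 59 - 53 = 6
L[0] is the binding max in step 0, so L[0] = dur[0] = 6

L[0] = 6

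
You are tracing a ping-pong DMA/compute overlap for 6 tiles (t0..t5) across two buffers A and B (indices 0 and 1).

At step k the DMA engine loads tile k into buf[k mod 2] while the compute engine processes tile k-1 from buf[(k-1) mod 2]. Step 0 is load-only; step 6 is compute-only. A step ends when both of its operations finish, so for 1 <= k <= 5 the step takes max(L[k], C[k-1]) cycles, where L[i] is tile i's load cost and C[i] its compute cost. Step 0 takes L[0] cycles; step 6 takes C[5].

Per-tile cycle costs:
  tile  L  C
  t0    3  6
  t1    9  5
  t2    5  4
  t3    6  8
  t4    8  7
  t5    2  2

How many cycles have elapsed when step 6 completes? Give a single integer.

end_cycle[6] = 40

[0] DMA t0→A (3c) ∥ CU idle ⇒ 3c, clock 3
[1] DMA t1→B (9c) ∥ CU A:t0 (6c) ⇒ 9c, clock 12
[2] DMA t2→A (5c) ∥ CU B:t1 (5c) ⇒ 5c, clock 17
[3] DMA t3→B (6c) ∥ CU A:t2 (4c) ⇒ 6c, clock 23
[4] DMA t4→A (8c) ∥ CU B:t3 (8c) ⇒ 8c, clock 31
[5] DMA t5→B (2c) ∥ CU A:t4 (7c) ⇒ 7c, clock 38
[6] DMA idle ∥ CU B:t5 (2c) ⇒ 2c, clock 40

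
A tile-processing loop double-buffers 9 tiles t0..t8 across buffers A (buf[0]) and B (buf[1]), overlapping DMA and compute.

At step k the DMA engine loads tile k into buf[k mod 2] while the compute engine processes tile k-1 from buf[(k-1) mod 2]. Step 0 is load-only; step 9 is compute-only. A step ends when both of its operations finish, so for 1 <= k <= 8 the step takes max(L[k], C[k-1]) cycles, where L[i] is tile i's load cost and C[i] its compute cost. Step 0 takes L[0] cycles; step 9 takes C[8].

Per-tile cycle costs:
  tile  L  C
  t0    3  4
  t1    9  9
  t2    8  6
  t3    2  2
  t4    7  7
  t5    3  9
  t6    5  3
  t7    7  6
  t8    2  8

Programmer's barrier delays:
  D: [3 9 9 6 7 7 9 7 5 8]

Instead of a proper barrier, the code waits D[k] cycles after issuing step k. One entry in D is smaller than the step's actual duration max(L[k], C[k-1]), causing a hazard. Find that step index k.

[0] required=L[0]=3=3 vs D=3 ok
[1] required=max(L[1]=9,C[0]=4)=9 vs D=9 ok
[2] required=max(L[2]=8,C[1]=9)=9 vs D=9 ok
[3] required=max(L[3]=2,C[2]=6)=6 vs D=6 ok
[4] required=max(L[4]=7,C[3]=2)=7 vs D=7 ok
[5] required=max(L[5]=3,C[4]=7)=7 vs D=7 ok
[6] required=max(L[6]=5,C[5]=9)=9 vs D=9 ok
[7] required=max(L[7]=7,C[6]=3)=7 vs D=7 ok
[8] required=max(L[8]=2,C[7]=6)=6 vs D=5 SHORT
[9] required=C[8]=8=8 vs D=8 ok

hazard at step 8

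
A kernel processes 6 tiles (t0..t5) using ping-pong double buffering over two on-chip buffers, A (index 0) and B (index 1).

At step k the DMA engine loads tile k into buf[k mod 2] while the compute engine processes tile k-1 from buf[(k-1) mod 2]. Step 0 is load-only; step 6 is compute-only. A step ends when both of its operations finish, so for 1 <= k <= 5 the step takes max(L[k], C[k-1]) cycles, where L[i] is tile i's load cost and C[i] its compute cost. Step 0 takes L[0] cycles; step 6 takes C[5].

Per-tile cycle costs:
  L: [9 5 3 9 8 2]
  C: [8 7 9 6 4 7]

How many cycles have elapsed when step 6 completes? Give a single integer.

end_cycle[6] = 52

[0] DMA t0→A (9c) ∥ CU idle ⇒ 9c, clock 9
[1] DMA t1→B (5c) ∥ CU A:t0 (8c) ⇒ 8c, clock 17
[2] DMA t2→A (3c) ∥ CU B:t1 (7c) ⇒ 7c, clock 24
[3] DMA t3→B (9c) ∥ CU A:t2 (9c) ⇒ 9c, clock 33
[4] DMA t4→A (8c) ∥ CU B:t3 (6c) ⇒ 8c, clock 41
[5] DMA t5→B (2c) ∥ CU A:t4 (4c) ⇒ 4c, clock 45
[6] DMA idle ∥ CU B:t5 (7c) ⇒ 7c, clock 52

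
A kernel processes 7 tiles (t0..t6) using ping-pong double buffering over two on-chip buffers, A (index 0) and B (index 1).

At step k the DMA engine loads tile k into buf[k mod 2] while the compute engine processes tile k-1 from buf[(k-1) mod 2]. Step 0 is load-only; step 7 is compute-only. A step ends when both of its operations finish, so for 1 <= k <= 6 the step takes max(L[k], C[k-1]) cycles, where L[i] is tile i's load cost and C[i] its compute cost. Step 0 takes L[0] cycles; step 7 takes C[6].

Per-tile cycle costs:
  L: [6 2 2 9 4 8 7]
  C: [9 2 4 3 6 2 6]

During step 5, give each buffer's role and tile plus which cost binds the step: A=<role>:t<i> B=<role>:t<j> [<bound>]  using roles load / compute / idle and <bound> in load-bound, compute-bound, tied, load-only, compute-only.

  0. 6=6c; end=6; A:t0 B:-
  1. max(2,9)=9c; end=15; A:t0 B:t1
  2. max(2,2)=2c; end=17; A:t2 B:t1
  3. max(9,4)=9c; end=26; A:t2 B:t3
  4. max(4,3)=4c; end=30; A:t4 B:t3
  5. max(8,6)=8c; end=38; A:t4 B:t5
  6. max(7,2)=7c; end=45; A:t6 B:t5
  7. 6=6c; end=51; A:t6 B:t5

step 5: A=compute:t4 B=load:t5 [load-bound]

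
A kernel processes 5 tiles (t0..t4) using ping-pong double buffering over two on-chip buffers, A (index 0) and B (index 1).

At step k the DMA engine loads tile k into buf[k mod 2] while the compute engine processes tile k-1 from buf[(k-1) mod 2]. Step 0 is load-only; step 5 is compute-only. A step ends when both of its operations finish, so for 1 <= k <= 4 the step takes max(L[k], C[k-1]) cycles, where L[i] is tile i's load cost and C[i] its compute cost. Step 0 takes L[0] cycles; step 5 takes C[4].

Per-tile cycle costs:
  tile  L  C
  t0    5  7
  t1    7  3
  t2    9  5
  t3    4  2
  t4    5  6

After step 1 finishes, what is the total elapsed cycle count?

end_cycle[1] = 12

[0] DMA t0→A (5c) ∥ CU idle ⇒ 5c, clock 5
[1] DMA t1→B (7c) ∥ CU A:t0 (7c) ⇒ 7c, clock 12
[2] DMA t2→A (9c) ∥ CU B:t1 (3c) ⇒ 9c, clock 21
[3] DMA t3→B (4c) ∥ CU A:t2 (5c) ⇒ 5c, clock 26
[4] DMA t4→A (5c) ∥ CU B:t3 (2c) ⇒ 5c, clock 31
[5] DMA idle ∥ CU A:t4 (6c) ⇒ 6c, clock 37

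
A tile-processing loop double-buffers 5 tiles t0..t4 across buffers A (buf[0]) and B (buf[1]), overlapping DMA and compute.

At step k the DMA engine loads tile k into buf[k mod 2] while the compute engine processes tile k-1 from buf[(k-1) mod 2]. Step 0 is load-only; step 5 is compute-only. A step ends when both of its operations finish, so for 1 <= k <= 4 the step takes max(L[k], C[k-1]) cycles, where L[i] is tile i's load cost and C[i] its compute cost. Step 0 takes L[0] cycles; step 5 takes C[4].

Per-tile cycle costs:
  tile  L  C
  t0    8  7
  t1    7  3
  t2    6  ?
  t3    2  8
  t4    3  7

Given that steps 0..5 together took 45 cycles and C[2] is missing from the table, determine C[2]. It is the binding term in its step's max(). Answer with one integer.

C[2] = 9

step 0 = dur = L[0]=8 = 8
step 1 = dur = max(L[1]=7, C[0]=7) = 7
step 2 = dur = max(L[2]=6, C[1]=3) = 6
step 3 = dur = max(L[3]=2, C[2]=?) = C[2]  (unknown; binding)
step 4 = dur = max(L[4]=3, C[3]=8) = 8
step 5 = dur = C[4]=7 = 7
sum of known step durations = 36
dur[3] = total - known = 45 - 36 = 9
C[2] is the binding max in step 3, so C[2] = dur[3] = 9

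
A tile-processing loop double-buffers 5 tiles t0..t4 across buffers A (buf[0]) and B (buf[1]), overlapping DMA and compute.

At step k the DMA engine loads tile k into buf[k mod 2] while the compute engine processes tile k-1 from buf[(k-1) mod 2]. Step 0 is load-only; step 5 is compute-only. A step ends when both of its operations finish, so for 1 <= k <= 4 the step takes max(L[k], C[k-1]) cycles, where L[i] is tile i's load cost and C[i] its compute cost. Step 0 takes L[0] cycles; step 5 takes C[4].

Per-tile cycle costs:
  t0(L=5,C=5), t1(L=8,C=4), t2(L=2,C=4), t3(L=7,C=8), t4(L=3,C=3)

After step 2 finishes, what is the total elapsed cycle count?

end_cycle[2] = 17

k=0 load=t0/5c comp=- wait=5 total=5
k=1 load=t1/8c comp=t0/5c wait=8 total=13
k=2 load=t2/2c comp=t1/4c wait=4 total=17
k=3 load=t3/7c comp=t2/4c wait=7 total=24
k=4 load=t4/3c comp=t3/8c wait=8 total=32
k=5 load=- comp=t4/3c wait=3 total=35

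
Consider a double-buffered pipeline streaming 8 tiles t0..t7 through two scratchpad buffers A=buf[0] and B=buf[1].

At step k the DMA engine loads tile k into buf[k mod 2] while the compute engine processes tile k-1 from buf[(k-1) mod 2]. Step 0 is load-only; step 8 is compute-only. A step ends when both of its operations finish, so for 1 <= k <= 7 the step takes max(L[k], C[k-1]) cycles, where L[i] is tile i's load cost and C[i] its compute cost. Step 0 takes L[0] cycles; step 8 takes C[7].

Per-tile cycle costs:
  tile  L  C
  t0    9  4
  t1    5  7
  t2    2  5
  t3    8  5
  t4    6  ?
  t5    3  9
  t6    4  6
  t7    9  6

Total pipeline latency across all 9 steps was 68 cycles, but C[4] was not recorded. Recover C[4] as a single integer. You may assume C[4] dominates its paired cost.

step 0: dur = L[0]=9 = 9
step 1: dur = max(L[1]=5, C[0]=4) = 5
step 2: dur = max(L[2]=2, C[1]=7) = 7
step 3: dur = max(L[3]=8, C[2]=5) = 8
step 4: dur = max(L[4]=6, C[3]=5) = 6
step 5: dur = max(L[5]=3, C[4]=?) = C[4]  (unknown; binding)
step 6: dur = max(L[6]=4, C[5]=9) = 9
step 7: dur = max(L[7]=9, C[6]=6) = 9
step 8: dur = C[7]=6 = 6
sum of known step durations = 59
dur[5] = total - known = 68 - 59 = 9
C[4] is the binding max in step 5, so C[4] = dur[5] = 9

C[4] = 9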